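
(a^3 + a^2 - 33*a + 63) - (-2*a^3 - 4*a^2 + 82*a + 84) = 3*a^3 + 5*a^2 - 115*a - 21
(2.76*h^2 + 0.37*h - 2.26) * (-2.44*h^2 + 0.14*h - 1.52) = -6.7344*h^4 - 0.5164*h^3 + 1.371*h^2 - 0.8788*h + 3.4352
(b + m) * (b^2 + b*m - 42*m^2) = b^3 + 2*b^2*m - 41*b*m^2 - 42*m^3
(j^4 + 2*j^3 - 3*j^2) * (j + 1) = j^5 + 3*j^4 - j^3 - 3*j^2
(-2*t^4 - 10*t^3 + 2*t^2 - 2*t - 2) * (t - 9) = -2*t^5 + 8*t^4 + 92*t^3 - 20*t^2 + 16*t + 18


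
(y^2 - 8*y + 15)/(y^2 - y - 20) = (y - 3)/(y + 4)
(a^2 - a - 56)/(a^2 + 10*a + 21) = (a - 8)/(a + 3)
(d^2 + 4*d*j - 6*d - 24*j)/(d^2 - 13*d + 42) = (d + 4*j)/(d - 7)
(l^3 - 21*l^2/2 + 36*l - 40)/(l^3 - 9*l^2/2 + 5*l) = (l^2 - 8*l + 16)/(l*(l - 2))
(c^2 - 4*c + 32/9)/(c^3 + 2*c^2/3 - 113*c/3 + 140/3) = (c - 8/3)/(c^2 + 2*c - 35)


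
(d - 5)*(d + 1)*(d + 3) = d^3 - d^2 - 17*d - 15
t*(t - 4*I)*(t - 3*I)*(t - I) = t^4 - 8*I*t^3 - 19*t^2 + 12*I*t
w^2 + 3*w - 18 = (w - 3)*(w + 6)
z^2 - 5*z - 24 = (z - 8)*(z + 3)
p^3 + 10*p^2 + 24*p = p*(p + 4)*(p + 6)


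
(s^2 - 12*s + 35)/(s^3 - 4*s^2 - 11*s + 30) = (s - 7)/(s^2 + s - 6)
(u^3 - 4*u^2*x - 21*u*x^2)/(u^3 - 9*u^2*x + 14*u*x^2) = (-u - 3*x)/(-u + 2*x)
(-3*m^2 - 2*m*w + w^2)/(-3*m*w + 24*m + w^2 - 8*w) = (m + w)/(w - 8)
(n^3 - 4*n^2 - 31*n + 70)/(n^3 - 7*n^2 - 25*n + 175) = (n - 2)/(n - 5)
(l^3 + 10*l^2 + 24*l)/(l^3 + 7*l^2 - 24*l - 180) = l*(l + 4)/(l^2 + l - 30)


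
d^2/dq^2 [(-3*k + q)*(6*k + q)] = 2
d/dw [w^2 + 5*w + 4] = 2*w + 5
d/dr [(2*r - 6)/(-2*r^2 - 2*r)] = (r^2 - 6*r - 3)/(r^2*(r^2 + 2*r + 1))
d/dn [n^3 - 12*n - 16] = 3*n^2 - 12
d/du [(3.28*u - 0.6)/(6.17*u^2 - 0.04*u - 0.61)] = (-20.2376*u^2 + 7.404*u - 2.0248)/(38.0689*u^4 - 0.4936*u^3 - 7.5258*u^2 + 0.0488*u + 0.3721)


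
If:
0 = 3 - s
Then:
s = 3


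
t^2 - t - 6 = (t - 3)*(t + 2)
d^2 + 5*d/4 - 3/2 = (d - 3/4)*(d + 2)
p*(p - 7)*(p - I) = p^3 - 7*p^2 - I*p^2 + 7*I*p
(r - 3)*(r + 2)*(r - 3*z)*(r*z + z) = r^4*z - 3*r^3*z^2 - 7*r^2*z + 21*r*z^2 - 6*r*z + 18*z^2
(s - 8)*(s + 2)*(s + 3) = s^3 - 3*s^2 - 34*s - 48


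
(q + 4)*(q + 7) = q^2 + 11*q + 28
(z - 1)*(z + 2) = z^2 + z - 2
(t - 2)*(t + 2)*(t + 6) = t^3 + 6*t^2 - 4*t - 24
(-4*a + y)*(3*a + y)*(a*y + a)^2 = -12*a^4*y^2 - 24*a^4*y - 12*a^4 - a^3*y^3 - 2*a^3*y^2 - a^3*y + a^2*y^4 + 2*a^2*y^3 + a^2*y^2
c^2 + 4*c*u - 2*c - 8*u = (c - 2)*(c + 4*u)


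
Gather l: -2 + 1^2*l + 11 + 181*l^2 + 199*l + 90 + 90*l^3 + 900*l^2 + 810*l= 90*l^3 + 1081*l^2 + 1010*l + 99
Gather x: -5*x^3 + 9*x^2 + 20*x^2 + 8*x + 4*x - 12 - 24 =-5*x^3 + 29*x^2 + 12*x - 36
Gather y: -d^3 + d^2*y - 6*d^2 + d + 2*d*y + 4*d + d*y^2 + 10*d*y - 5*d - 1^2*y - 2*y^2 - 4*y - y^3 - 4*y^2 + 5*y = -d^3 - 6*d^2 - y^3 + y^2*(d - 6) + y*(d^2 + 12*d)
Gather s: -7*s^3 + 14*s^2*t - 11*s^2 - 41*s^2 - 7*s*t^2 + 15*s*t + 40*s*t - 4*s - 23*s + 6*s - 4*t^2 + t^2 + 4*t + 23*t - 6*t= -7*s^3 + s^2*(14*t - 52) + s*(-7*t^2 + 55*t - 21) - 3*t^2 + 21*t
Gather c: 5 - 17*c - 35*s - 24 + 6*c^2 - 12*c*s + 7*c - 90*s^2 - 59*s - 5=6*c^2 + c*(-12*s - 10) - 90*s^2 - 94*s - 24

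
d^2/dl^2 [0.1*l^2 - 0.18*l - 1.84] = 0.200000000000000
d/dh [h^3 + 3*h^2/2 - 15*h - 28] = 3*h^2 + 3*h - 15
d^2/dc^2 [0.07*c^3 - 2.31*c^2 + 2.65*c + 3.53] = 0.42*c - 4.62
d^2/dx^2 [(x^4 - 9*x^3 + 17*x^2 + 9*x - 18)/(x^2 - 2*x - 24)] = 2*(x^3 + 12*x^2 + 48*x - 41)/(x^3 + 12*x^2 + 48*x + 64)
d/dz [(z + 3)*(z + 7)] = 2*z + 10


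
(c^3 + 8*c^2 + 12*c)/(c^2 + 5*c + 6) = c*(c + 6)/(c + 3)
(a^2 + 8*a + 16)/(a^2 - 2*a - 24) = (a + 4)/(a - 6)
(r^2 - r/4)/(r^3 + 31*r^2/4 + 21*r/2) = (4*r - 1)/(4*r^2 + 31*r + 42)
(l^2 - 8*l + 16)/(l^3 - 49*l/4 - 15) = 4*(l - 4)/(4*l^2 + 16*l + 15)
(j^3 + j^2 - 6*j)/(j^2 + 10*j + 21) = j*(j - 2)/(j + 7)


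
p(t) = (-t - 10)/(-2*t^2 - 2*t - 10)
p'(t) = (-t - 10)*(4*t + 2)/(-2*t^2 - 2*t - 10)^2 - 1/(-2*t^2 - 2*t - 10) = (t^2 + t - (t + 10)*(2*t + 1) + 5)/(2*(t^2 + t + 5)^2)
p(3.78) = 0.30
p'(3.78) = -0.09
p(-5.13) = 0.09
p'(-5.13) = 0.05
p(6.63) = 0.15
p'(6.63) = -0.03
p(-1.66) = 0.68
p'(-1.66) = 0.34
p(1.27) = 0.71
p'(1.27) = -0.26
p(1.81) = 0.59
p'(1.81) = -0.22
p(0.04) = 1.00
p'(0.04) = -0.11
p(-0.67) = 0.98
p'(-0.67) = 0.17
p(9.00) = 0.10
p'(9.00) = -0.01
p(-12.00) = -0.00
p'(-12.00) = 0.00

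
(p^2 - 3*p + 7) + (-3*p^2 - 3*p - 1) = -2*p^2 - 6*p + 6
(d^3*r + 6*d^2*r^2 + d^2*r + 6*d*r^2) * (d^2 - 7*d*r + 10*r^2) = d^5*r - d^4*r^2 + d^4*r - 32*d^3*r^3 - d^3*r^2 + 60*d^2*r^4 - 32*d^2*r^3 + 60*d*r^4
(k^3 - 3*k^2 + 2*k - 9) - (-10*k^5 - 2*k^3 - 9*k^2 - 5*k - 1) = 10*k^5 + 3*k^3 + 6*k^2 + 7*k - 8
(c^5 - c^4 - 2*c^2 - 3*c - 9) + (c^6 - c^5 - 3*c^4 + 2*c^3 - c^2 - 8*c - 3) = c^6 - 4*c^4 + 2*c^3 - 3*c^2 - 11*c - 12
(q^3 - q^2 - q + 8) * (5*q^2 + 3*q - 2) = 5*q^5 - 2*q^4 - 10*q^3 + 39*q^2 + 26*q - 16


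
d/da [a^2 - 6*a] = 2*a - 6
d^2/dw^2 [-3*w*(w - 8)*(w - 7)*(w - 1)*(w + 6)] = -60*w^3 + 360*w^2 + 450*w - 2220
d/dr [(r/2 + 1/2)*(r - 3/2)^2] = (2*r - 3)*(6*r + 1)/8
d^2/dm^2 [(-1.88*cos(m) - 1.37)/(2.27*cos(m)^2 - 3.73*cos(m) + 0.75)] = (-0.850870805436279*(1 - cos(m)^2)^2 - 0.186673671050785*cos(m)^5 + 1.41398438315497*cos(m)^3 - 1.17439787253972*cos(m)^2 - 1.80544610777157*cos(m) + 1.69825488590767)/(-0.60857908847185*cos(m)^2 + 1.0*cos(m) - 0.201072386058981)^3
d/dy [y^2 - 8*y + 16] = 2*y - 8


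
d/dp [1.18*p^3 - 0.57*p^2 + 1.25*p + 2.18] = 3.54*p^2 - 1.14*p + 1.25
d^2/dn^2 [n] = 0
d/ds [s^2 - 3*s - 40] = 2*s - 3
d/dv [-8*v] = -8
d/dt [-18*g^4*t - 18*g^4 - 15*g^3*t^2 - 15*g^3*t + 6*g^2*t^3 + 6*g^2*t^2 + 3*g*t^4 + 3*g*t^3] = 3*g*(-6*g^3 - 10*g^2*t - 5*g^2 + 6*g*t^2 + 4*g*t + 4*t^3 + 3*t^2)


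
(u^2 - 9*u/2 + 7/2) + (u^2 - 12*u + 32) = 2*u^2 - 33*u/2 + 71/2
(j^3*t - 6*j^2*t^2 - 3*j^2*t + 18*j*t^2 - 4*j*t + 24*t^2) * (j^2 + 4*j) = j^5*t - 6*j^4*t^2 + j^4*t - 6*j^3*t^2 - 16*j^3*t + 96*j^2*t^2 - 16*j^2*t + 96*j*t^2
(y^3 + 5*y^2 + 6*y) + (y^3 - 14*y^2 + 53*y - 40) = 2*y^3 - 9*y^2 + 59*y - 40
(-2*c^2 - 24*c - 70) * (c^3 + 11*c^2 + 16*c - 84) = -2*c^5 - 46*c^4 - 366*c^3 - 986*c^2 + 896*c + 5880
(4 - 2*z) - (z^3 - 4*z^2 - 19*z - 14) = -z^3 + 4*z^2 + 17*z + 18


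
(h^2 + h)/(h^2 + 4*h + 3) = h/(h + 3)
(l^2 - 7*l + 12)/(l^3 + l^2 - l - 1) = (l^2 - 7*l + 12)/(l^3 + l^2 - l - 1)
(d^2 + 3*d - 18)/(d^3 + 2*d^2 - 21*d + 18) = 1/(d - 1)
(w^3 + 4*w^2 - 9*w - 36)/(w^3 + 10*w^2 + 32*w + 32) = (w^2 - 9)/(w^2 + 6*w + 8)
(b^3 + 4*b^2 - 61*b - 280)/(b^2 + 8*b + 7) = (b^2 - 3*b - 40)/(b + 1)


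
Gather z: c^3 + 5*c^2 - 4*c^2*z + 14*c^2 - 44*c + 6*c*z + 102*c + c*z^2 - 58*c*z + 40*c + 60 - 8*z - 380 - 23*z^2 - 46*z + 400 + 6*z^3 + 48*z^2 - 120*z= c^3 + 19*c^2 + 98*c + 6*z^3 + z^2*(c + 25) + z*(-4*c^2 - 52*c - 174) + 80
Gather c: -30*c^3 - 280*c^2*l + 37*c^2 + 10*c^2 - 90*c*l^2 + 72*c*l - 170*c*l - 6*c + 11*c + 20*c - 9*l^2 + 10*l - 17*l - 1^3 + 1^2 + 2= -30*c^3 + c^2*(47 - 280*l) + c*(-90*l^2 - 98*l + 25) - 9*l^2 - 7*l + 2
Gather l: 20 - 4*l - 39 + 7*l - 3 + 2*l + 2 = 5*l - 20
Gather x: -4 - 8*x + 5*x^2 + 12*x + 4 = 5*x^2 + 4*x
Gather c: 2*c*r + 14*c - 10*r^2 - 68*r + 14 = c*(2*r + 14) - 10*r^2 - 68*r + 14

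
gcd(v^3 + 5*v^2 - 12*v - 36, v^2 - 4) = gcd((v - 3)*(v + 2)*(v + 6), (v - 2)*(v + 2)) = v + 2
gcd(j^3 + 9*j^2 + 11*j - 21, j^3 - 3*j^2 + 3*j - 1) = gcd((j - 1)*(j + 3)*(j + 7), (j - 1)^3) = j - 1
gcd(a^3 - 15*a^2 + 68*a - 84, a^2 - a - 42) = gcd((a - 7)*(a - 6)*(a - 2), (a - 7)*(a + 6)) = a - 7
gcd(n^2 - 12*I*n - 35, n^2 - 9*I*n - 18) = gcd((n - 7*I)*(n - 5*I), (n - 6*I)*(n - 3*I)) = 1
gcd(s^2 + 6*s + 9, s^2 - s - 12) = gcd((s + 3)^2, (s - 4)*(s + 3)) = s + 3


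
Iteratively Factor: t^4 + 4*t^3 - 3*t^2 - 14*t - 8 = (t + 1)*(t^3 + 3*t^2 - 6*t - 8) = (t - 2)*(t + 1)*(t^2 + 5*t + 4) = (t - 2)*(t + 1)*(t + 4)*(t + 1)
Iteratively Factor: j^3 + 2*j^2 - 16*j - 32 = (j + 2)*(j^2 - 16) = (j + 2)*(j + 4)*(j - 4)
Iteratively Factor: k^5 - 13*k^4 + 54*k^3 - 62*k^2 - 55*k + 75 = (k + 1)*(k^4 - 14*k^3 + 68*k^2 - 130*k + 75) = (k - 5)*(k + 1)*(k^3 - 9*k^2 + 23*k - 15) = (k - 5)*(k - 1)*(k + 1)*(k^2 - 8*k + 15) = (k - 5)^2*(k - 1)*(k + 1)*(k - 3)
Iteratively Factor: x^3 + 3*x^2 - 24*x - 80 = (x + 4)*(x^2 - x - 20) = (x - 5)*(x + 4)*(x + 4)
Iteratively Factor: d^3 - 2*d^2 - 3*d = (d + 1)*(d^2 - 3*d) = d*(d + 1)*(d - 3)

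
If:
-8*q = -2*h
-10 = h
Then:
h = -10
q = -5/2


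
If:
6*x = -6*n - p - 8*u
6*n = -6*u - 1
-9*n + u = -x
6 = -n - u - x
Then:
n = -3/5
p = 527/15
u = 13/30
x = -35/6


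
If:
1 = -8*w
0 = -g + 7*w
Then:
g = -7/8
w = -1/8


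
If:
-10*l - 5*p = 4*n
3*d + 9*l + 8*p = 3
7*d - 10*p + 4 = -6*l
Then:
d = 46*p/15 - 6/5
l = 11/15 - 86*p/45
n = 127*p/36 - 11/6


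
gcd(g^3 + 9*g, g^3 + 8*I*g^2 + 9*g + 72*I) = g^2 + 9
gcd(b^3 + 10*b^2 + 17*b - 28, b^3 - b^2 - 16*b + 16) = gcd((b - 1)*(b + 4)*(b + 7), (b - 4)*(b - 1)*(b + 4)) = b^2 + 3*b - 4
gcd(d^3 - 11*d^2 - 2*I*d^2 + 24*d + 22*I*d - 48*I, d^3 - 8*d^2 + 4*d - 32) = d^2 + d*(-8 - 2*I) + 16*I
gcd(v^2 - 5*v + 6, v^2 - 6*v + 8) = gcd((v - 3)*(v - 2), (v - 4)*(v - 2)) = v - 2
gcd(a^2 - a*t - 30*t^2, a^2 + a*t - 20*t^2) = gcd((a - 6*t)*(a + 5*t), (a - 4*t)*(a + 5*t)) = a + 5*t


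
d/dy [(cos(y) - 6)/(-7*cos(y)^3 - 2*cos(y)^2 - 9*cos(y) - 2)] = 4*(348*sin(y) + 34*sin(2*y) + 124*sin(3*y) - 7*sin(4*y))/(57*cos(y) + 4*cos(2*y) + 7*cos(3*y) + 12)^2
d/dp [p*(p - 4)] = 2*p - 4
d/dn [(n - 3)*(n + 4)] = 2*n + 1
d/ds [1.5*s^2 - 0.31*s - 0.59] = 3.0*s - 0.31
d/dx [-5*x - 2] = -5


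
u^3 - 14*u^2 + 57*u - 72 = (u - 8)*(u - 3)^2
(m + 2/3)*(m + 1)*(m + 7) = m^3 + 26*m^2/3 + 37*m/3 + 14/3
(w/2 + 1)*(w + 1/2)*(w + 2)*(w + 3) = w^4/2 + 15*w^3/4 + 39*w^2/4 + 10*w + 3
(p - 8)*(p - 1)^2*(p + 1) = p^4 - 9*p^3 + 7*p^2 + 9*p - 8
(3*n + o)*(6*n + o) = 18*n^2 + 9*n*o + o^2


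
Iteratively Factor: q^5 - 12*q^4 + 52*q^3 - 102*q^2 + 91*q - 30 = (q - 2)*(q^4 - 10*q^3 + 32*q^2 - 38*q + 15) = (q - 5)*(q - 2)*(q^3 - 5*q^2 + 7*q - 3) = (q - 5)*(q - 2)*(q - 1)*(q^2 - 4*q + 3) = (q - 5)*(q - 3)*(q - 2)*(q - 1)*(q - 1)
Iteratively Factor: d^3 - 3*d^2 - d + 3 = (d - 1)*(d^2 - 2*d - 3) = (d - 3)*(d - 1)*(d + 1)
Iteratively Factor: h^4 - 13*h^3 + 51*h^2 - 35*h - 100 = (h - 4)*(h^3 - 9*h^2 + 15*h + 25) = (h - 5)*(h - 4)*(h^2 - 4*h - 5) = (h - 5)*(h - 4)*(h + 1)*(h - 5)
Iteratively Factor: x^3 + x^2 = (x)*(x^2 + x) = x^2*(x + 1)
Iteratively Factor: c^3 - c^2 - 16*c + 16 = (c + 4)*(c^2 - 5*c + 4) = (c - 1)*(c + 4)*(c - 4)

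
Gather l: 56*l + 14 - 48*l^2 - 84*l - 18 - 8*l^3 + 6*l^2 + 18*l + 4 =-8*l^3 - 42*l^2 - 10*l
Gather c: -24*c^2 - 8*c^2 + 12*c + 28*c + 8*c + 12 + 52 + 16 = -32*c^2 + 48*c + 80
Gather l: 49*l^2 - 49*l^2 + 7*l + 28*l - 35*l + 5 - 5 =0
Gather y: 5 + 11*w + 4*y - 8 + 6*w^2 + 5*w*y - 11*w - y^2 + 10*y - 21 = 6*w^2 - y^2 + y*(5*w + 14) - 24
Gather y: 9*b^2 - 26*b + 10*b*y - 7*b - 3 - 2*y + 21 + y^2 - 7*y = 9*b^2 - 33*b + y^2 + y*(10*b - 9) + 18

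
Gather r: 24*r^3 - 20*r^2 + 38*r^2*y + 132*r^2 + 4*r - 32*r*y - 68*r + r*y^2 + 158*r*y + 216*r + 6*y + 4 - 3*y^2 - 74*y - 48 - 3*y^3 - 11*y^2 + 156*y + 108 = 24*r^3 + r^2*(38*y + 112) + r*(y^2 + 126*y + 152) - 3*y^3 - 14*y^2 + 88*y + 64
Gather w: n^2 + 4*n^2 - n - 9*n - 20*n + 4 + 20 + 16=5*n^2 - 30*n + 40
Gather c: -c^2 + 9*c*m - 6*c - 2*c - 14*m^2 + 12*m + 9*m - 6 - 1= -c^2 + c*(9*m - 8) - 14*m^2 + 21*m - 7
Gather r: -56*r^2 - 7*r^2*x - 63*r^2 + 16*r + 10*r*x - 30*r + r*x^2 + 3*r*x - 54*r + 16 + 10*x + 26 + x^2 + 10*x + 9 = r^2*(-7*x - 119) + r*(x^2 + 13*x - 68) + x^2 + 20*x + 51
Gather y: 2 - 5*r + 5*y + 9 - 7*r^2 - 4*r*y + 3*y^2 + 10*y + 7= -7*r^2 - 5*r + 3*y^2 + y*(15 - 4*r) + 18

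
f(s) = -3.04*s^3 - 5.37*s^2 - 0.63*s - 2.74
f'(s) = -9.12*s^2 - 10.74*s - 0.63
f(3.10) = -146.86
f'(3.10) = -121.57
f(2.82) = -115.40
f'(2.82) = -103.44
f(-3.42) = 58.21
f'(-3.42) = -70.57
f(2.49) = -84.54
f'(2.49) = -83.92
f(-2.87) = 26.70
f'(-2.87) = -44.93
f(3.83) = -254.72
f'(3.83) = -175.54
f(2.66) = -99.63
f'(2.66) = -93.73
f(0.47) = -4.54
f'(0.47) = -7.69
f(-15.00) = 9058.46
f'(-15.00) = -1891.53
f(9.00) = -2659.54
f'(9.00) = -836.01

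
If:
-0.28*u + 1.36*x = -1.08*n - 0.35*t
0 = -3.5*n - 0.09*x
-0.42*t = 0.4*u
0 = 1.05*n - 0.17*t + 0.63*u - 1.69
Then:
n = -0.03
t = -2.06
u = 2.17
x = 1.00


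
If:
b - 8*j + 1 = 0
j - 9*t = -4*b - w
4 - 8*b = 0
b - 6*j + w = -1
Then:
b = 1/2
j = 3/16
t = 29/144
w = -3/8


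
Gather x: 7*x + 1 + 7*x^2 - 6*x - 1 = 7*x^2 + x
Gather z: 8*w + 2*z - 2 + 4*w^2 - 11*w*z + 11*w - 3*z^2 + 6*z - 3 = 4*w^2 + 19*w - 3*z^2 + z*(8 - 11*w) - 5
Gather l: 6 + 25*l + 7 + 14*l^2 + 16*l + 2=14*l^2 + 41*l + 15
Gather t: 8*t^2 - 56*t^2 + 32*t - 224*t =-48*t^2 - 192*t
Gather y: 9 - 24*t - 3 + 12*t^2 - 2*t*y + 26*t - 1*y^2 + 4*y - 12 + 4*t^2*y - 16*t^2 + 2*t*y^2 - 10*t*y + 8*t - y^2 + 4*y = -4*t^2 + 10*t + y^2*(2*t - 2) + y*(4*t^2 - 12*t + 8) - 6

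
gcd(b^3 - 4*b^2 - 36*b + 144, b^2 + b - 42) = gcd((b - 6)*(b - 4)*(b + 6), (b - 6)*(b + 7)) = b - 6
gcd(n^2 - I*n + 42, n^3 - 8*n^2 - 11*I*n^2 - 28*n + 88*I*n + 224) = n - 7*I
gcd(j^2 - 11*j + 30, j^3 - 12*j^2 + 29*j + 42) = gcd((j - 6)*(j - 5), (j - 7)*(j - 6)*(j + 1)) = j - 6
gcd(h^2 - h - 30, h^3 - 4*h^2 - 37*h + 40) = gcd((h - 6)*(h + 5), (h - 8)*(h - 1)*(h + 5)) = h + 5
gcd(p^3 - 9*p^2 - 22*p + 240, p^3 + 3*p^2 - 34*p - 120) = p^2 - p - 30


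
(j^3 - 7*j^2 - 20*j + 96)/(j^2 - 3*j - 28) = (j^2 - 11*j + 24)/(j - 7)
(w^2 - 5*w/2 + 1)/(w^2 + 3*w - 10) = (w - 1/2)/(w + 5)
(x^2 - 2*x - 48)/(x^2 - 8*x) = (x + 6)/x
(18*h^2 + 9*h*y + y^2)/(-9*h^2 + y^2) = (6*h + y)/(-3*h + y)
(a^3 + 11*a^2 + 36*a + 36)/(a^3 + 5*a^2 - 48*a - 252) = (a^2 + 5*a + 6)/(a^2 - a - 42)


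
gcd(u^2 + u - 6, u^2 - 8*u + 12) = u - 2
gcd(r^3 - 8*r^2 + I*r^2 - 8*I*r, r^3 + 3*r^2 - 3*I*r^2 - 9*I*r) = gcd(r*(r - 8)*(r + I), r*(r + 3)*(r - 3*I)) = r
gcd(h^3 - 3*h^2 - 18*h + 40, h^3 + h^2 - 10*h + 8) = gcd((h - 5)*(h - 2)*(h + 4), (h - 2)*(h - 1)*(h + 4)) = h^2 + 2*h - 8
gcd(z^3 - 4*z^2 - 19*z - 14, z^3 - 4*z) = z + 2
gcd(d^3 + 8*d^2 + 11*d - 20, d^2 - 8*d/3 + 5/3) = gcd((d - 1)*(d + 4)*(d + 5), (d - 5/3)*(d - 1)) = d - 1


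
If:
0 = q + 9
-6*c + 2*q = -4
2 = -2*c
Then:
No Solution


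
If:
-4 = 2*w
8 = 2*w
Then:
No Solution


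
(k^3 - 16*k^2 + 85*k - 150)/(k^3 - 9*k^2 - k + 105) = (k^2 - 11*k + 30)/(k^2 - 4*k - 21)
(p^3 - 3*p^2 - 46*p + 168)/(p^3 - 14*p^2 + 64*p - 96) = (p + 7)/(p - 4)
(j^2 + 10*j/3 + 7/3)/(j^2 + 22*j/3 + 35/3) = (j + 1)/(j + 5)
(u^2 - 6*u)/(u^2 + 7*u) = (u - 6)/(u + 7)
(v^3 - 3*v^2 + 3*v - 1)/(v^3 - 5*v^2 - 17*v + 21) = (v^2 - 2*v + 1)/(v^2 - 4*v - 21)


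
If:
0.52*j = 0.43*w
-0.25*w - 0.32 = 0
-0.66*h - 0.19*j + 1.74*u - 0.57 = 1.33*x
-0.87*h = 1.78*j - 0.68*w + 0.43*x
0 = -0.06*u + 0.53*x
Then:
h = 1.13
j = -1.06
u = 0.70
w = -1.28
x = 0.08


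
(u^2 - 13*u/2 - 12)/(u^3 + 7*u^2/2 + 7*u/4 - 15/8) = 4*(u - 8)/(4*u^2 + 8*u - 5)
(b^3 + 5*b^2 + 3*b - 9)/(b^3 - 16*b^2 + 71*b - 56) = (b^2 + 6*b + 9)/(b^2 - 15*b + 56)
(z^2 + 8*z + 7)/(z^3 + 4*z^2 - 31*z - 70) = (z + 1)/(z^2 - 3*z - 10)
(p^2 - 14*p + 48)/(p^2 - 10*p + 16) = (p - 6)/(p - 2)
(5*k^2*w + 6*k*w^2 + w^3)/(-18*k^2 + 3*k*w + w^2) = w*(5*k^2 + 6*k*w + w^2)/(-18*k^2 + 3*k*w + w^2)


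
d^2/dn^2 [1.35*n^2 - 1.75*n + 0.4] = 2.70000000000000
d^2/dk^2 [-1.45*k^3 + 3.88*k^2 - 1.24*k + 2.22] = 7.76 - 8.7*k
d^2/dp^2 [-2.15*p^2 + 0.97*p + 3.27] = -4.30000000000000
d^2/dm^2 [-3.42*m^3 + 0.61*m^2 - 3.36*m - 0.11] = 1.22 - 20.52*m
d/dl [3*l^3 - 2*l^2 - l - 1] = 9*l^2 - 4*l - 1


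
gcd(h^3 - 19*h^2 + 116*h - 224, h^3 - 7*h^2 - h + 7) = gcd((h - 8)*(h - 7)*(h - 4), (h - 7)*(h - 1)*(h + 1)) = h - 7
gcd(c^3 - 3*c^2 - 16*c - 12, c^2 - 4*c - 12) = c^2 - 4*c - 12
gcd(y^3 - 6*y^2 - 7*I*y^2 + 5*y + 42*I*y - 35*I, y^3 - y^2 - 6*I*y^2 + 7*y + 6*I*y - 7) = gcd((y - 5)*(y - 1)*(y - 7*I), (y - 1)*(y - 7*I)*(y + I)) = y^2 + y*(-1 - 7*I) + 7*I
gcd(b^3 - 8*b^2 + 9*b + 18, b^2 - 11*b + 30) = b - 6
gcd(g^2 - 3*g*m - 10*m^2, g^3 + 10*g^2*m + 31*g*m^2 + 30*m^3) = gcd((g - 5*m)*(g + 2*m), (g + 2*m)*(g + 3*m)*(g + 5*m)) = g + 2*m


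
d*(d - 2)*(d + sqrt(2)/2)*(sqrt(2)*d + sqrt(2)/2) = sqrt(2)*d^4 - 3*sqrt(2)*d^3/2 + d^3 - 3*d^2/2 - sqrt(2)*d^2 - d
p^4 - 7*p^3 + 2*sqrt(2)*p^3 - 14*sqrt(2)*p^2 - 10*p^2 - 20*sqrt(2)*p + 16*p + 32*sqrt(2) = (p - 8)*(p - 1)*(p + 2)*(p + 2*sqrt(2))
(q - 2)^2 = q^2 - 4*q + 4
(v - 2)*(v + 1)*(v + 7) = v^3 + 6*v^2 - 9*v - 14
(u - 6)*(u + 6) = u^2 - 36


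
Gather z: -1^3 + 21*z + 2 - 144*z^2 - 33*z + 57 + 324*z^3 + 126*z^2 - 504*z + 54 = 324*z^3 - 18*z^2 - 516*z + 112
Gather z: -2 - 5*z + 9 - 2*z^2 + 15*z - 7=-2*z^2 + 10*z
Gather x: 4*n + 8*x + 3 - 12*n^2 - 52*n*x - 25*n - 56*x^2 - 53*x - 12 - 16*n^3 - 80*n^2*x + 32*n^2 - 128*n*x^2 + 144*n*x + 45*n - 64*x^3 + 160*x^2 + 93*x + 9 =-16*n^3 + 20*n^2 + 24*n - 64*x^3 + x^2*(104 - 128*n) + x*(-80*n^2 + 92*n + 48)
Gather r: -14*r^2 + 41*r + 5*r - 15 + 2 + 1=-14*r^2 + 46*r - 12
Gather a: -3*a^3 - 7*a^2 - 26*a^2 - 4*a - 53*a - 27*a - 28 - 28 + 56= -3*a^3 - 33*a^2 - 84*a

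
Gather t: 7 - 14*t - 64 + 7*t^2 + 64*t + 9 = 7*t^2 + 50*t - 48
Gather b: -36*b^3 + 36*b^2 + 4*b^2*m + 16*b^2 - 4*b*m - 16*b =-36*b^3 + b^2*(4*m + 52) + b*(-4*m - 16)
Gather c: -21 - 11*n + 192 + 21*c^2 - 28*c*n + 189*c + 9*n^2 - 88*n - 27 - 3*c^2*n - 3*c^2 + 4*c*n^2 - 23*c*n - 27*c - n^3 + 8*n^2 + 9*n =c^2*(18 - 3*n) + c*(4*n^2 - 51*n + 162) - n^3 + 17*n^2 - 90*n + 144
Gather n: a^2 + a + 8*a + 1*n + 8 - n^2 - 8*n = a^2 + 9*a - n^2 - 7*n + 8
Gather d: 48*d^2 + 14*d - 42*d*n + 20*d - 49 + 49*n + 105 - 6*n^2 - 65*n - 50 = 48*d^2 + d*(34 - 42*n) - 6*n^2 - 16*n + 6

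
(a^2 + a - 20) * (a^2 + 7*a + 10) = a^4 + 8*a^3 - 3*a^2 - 130*a - 200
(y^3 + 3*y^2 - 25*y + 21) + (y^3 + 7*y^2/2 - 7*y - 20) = 2*y^3 + 13*y^2/2 - 32*y + 1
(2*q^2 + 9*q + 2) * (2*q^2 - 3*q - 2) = 4*q^4 + 12*q^3 - 27*q^2 - 24*q - 4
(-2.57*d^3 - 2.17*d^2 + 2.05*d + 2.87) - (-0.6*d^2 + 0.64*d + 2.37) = -2.57*d^3 - 1.57*d^2 + 1.41*d + 0.5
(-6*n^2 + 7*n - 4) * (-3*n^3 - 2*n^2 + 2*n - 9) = 18*n^5 - 9*n^4 - 14*n^3 + 76*n^2 - 71*n + 36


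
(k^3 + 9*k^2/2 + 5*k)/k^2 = k + 9/2 + 5/k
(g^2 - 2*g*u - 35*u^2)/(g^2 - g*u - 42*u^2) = (g + 5*u)/(g + 6*u)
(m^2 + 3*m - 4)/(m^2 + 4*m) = (m - 1)/m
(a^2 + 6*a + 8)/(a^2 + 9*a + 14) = (a + 4)/(a + 7)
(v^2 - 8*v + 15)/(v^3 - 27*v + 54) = (v - 5)/(v^2 + 3*v - 18)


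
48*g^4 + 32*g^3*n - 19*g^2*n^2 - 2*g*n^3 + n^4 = (-4*g + n)*(-3*g + n)*(g + n)*(4*g + n)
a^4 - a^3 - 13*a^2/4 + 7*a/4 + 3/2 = (a - 2)*(a - 1)*(a + 1/2)*(a + 3/2)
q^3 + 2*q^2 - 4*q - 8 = (q - 2)*(q + 2)^2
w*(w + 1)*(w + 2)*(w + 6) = w^4 + 9*w^3 + 20*w^2 + 12*w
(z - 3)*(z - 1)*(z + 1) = z^3 - 3*z^2 - z + 3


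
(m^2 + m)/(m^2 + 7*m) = (m + 1)/(m + 7)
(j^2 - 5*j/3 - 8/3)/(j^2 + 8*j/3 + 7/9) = 3*(3*j^2 - 5*j - 8)/(9*j^2 + 24*j + 7)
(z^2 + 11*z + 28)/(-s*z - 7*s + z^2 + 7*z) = (z + 4)/(-s + z)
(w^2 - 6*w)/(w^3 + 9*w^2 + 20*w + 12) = w*(w - 6)/(w^3 + 9*w^2 + 20*w + 12)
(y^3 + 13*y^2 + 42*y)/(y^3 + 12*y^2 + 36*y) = (y + 7)/(y + 6)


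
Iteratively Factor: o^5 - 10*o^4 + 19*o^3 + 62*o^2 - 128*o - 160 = (o + 1)*(o^4 - 11*o^3 + 30*o^2 + 32*o - 160) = (o - 4)*(o + 1)*(o^3 - 7*o^2 + 2*o + 40) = (o - 5)*(o - 4)*(o + 1)*(o^2 - 2*o - 8) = (o - 5)*(o - 4)*(o + 1)*(o + 2)*(o - 4)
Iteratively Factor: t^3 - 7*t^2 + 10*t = (t - 5)*(t^2 - 2*t) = t*(t - 5)*(t - 2)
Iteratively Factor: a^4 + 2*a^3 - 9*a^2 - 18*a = (a - 3)*(a^3 + 5*a^2 + 6*a) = (a - 3)*(a + 2)*(a^2 + 3*a) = (a - 3)*(a + 2)*(a + 3)*(a)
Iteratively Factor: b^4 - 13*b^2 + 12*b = (b)*(b^3 - 13*b + 12) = b*(b - 1)*(b^2 + b - 12) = b*(b - 1)*(b + 4)*(b - 3)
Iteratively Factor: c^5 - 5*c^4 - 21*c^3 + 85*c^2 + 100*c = (c)*(c^4 - 5*c^3 - 21*c^2 + 85*c + 100) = c*(c + 1)*(c^3 - 6*c^2 - 15*c + 100) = c*(c - 5)*(c + 1)*(c^2 - c - 20) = c*(c - 5)^2*(c + 1)*(c + 4)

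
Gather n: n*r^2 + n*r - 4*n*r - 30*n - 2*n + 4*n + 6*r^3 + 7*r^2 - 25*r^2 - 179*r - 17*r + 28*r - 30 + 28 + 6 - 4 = n*(r^2 - 3*r - 28) + 6*r^3 - 18*r^2 - 168*r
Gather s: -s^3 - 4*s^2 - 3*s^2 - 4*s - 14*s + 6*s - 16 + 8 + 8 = -s^3 - 7*s^2 - 12*s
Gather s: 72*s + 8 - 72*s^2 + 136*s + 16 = -72*s^2 + 208*s + 24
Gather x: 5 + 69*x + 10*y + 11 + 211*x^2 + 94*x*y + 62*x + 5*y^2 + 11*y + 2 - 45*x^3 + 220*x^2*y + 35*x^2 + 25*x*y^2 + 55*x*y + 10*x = -45*x^3 + x^2*(220*y + 246) + x*(25*y^2 + 149*y + 141) + 5*y^2 + 21*y + 18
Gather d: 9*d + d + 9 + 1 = 10*d + 10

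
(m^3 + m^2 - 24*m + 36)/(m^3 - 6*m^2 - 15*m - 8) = (-m^3 - m^2 + 24*m - 36)/(-m^3 + 6*m^2 + 15*m + 8)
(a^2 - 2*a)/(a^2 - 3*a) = (a - 2)/(a - 3)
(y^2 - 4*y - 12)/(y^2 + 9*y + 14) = (y - 6)/(y + 7)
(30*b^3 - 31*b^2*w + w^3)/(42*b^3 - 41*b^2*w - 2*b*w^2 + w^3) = (-5*b + w)/(-7*b + w)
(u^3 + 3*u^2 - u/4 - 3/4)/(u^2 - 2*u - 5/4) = (2*u^2 + 5*u - 3)/(2*u - 5)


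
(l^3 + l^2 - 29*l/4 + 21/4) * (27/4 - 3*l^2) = -3*l^5 - 3*l^4 + 57*l^3/2 - 9*l^2 - 783*l/16 + 567/16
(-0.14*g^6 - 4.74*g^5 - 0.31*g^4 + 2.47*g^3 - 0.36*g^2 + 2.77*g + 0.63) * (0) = 0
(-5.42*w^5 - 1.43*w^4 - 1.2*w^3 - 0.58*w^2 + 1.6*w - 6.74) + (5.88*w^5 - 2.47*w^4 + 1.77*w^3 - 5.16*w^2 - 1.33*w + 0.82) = 0.46*w^5 - 3.9*w^4 + 0.57*w^3 - 5.74*w^2 + 0.27*w - 5.92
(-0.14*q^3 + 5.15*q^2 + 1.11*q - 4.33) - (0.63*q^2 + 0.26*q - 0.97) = -0.14*q^3 + 4.52*q^2 + 0.85*q - 3.36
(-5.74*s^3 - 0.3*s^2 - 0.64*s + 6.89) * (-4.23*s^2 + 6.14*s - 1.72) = 24.2802*s^5 - 33.9746*s^4 + 10.738*s^3 - 32.5583*s^2 + 43.4054*s - 11.8508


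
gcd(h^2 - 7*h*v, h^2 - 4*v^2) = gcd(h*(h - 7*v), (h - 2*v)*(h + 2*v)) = 1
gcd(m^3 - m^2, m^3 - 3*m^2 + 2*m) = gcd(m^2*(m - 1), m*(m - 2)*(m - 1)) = m^2 - m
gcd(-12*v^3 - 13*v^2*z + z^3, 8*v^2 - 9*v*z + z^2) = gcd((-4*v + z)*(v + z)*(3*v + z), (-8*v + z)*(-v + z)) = 1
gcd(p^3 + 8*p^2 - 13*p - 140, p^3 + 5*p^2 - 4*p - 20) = p + 5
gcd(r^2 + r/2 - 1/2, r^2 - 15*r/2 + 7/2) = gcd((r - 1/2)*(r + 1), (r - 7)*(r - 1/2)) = r - 1/2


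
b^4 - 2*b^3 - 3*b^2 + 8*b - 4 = (b - 2)*(b - 1)^2*(b + 2)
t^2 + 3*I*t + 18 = (t - 3*I)*(t + 6*I)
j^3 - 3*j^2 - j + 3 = (j - 3)*(j - 1)*(j + 1)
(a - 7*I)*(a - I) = a^2 - 8*I*a - 7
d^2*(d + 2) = d^3 + 2*d^2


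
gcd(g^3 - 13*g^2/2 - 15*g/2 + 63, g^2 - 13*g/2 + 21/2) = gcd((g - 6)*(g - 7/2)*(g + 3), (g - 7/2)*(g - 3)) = g - 7/2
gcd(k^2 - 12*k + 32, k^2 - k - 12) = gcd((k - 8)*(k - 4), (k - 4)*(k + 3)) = k - 4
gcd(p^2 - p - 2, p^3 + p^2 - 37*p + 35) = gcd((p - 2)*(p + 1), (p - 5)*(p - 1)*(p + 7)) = 1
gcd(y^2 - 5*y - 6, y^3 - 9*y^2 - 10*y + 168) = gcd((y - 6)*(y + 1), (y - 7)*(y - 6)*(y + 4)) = y - 6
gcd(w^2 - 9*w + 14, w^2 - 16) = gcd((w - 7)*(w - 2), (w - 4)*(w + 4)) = 1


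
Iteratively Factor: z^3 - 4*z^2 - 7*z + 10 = (z - 1)*(z^2 - 3*z - 10) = (z - 5)*(z - 1)*(z + 2)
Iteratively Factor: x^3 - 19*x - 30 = (x + 2)*(x^2 - 2*x - 15) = (x + 2)*(x + 3)*(x - 5)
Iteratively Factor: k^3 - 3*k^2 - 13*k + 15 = (k + 3)*(k^2 - 6*k + 5) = (k - 1)*(k + 3)*(k - 5)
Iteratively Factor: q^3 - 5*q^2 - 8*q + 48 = (q + 3)*(q^2 - 8*q + 16) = (q - 4)*(q + 3)*(q - 4)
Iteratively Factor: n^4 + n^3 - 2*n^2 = (n - 1)*(n^3 + 2*n^2) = n*(n - 1)*(n^2 + 2*n) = n*(n - 1)*(n + 2)*(n)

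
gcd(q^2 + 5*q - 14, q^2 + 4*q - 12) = q - 2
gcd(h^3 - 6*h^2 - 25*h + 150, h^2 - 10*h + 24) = h - 6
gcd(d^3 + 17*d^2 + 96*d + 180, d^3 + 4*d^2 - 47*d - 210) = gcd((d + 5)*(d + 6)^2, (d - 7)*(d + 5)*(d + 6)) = d^2 + 11*d + 30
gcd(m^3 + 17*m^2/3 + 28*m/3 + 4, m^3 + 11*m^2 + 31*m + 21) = m + 3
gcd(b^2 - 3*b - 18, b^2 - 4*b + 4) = 1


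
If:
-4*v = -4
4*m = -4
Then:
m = -1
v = 1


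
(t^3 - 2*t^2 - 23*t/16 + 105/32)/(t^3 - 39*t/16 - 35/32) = (2*t - 3)/(2*t + 1)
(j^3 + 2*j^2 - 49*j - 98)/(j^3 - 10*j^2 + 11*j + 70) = (j + 7)/(j - 5)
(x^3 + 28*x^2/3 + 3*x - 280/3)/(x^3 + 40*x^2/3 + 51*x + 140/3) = (3*x - 8)/(3*x + 4)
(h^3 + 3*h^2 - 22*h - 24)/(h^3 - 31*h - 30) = (h^2 + 2*h - 24)/(h^2 - h - 30)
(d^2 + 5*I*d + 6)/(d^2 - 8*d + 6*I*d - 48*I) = (d - I)/(d - 8)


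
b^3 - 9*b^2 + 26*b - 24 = (b - 4)*(b - 3)*(b - 2)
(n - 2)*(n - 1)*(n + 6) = n^3 + 3*n^2 - 16*n + 12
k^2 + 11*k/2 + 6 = (k + 3/2)*(k + 4)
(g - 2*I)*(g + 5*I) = g^2 + 3*I*g + 10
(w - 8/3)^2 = w^2 - 16*w/3 + 64/9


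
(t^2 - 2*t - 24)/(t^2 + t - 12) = (t - 6)/(t - 3)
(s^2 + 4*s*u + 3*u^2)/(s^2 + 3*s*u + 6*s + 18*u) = (s + u)/(s + 6)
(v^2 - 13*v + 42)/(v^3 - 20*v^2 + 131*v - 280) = (v - 6)/(v^2 - 13*v + 40)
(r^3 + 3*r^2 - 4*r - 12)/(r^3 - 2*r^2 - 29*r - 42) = (r - 2)/(r - 7)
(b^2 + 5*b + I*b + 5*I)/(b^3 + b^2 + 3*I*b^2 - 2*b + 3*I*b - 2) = (b + 5)/(b^2 + b*(1 + 2*I) + 2*I)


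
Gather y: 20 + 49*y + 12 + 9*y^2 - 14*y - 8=9*y^2 + 35*y + 24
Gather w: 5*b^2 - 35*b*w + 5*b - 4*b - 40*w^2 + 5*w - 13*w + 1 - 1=5*b^2 + b - 40*w^2 + w*(-35*b - 8)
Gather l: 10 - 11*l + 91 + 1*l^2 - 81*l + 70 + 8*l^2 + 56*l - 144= 9*l^2 - 36*l + 27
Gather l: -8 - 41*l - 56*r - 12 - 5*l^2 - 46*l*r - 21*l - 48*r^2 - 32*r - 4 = -5*l^2 + l*(-46*r - 62) - 48*r^2 - 88*r - 24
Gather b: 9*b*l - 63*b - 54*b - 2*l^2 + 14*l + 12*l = b*(9*l - 117) - 2*l^2 + 26*l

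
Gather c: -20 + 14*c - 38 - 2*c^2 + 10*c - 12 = -2*c^2 + 24*c - 70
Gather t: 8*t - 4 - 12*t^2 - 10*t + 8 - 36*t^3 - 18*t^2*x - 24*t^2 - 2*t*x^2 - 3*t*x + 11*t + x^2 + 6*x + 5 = -36*t^3 + t^2*(-18*x - 36) + t*(-2*x^2 - 3*x + 9) + x^2 + 6*x + 9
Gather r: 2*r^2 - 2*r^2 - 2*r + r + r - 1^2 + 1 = 0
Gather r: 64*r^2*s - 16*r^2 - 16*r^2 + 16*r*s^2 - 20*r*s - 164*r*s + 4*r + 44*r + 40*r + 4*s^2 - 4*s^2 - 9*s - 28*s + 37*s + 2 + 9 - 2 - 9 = r^2*(64*s - 32) + r*(16*s^2 - 184*s + 88)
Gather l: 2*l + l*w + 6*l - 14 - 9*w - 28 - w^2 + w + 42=l*(w + 8) - w^2 - 8*w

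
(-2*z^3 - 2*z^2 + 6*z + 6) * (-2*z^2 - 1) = 4*z^5 + 4*z^4 - 10*z^3 - 10*z^2 - 6*z - 6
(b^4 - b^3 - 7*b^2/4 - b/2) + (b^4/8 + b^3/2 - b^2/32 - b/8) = 9*b^4/8 - b^3/2 - 57*b^2/32 - 5*b/8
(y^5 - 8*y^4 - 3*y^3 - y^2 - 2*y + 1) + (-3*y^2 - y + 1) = y^5 - 8*y^4 - 3*y^3 - 4*y^2 - 3*y + 2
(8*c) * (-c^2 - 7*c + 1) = -8*c^3 - 56*c^2 + 8*c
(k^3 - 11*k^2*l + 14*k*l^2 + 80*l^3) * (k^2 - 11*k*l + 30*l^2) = k^5 - 22*k^4*l + 165*k^3*l^2 - 404*k^2*l^3 - 460*k*l^4 + 2400*l^5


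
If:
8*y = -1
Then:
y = -1/8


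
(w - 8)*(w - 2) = w^2 - 10*w + 16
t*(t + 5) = t^2 + 5*t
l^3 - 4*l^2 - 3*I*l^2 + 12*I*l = l*(l - 4)*(l - 3*I)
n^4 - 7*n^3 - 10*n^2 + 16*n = n*(n - 8)*(n - 1)*(n + 2)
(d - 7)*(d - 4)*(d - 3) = d^3 - 14*d^2 + 61*d - 84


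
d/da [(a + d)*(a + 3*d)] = 2*a + 4*d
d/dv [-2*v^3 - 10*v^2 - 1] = 2*v*(-3*v - 10)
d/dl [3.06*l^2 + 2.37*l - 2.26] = 6.12*l + 2.37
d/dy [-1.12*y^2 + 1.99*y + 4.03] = 1.99 - 2.24*y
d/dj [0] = 0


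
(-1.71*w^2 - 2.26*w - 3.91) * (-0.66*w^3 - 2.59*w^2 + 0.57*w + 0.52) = 1.1286*w^5 + 5.9205*w^4 + 7.4593*w^3 + 7.9495*w^2 - 3.4039*w - 2.0332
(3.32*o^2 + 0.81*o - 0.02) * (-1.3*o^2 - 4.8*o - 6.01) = -4.316*o^4 - 16.989*o^3 - 23.8152*o^2 - 4.7721*o + 0.1202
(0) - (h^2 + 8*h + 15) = -h^2 - 8*h - 15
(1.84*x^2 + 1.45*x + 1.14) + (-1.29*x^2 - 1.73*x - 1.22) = 0.55*x^2 - 0.28*x - 0.0800000000000001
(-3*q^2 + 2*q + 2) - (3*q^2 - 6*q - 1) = -6*q^2 + 8*q + 3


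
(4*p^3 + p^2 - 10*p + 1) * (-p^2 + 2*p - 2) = -4*p^5 + 7*p^4 + 4*p^3 - 23*p^2 + 22*p - 2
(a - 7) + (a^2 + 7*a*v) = a^2 + 7*a*v + a - 7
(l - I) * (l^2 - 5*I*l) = l^3 - 6*I*l^2 - 5*l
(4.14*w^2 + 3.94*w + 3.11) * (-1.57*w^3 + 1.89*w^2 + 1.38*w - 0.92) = -6.4998*w^5 + 1.6388*w^4 + 8.2771*w^3 + 7.5063*w^2 + 0.666999999999999*w - 2.8612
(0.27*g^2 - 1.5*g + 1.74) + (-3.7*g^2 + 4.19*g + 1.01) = -3.43*g^2 + 2.69*g + 2.75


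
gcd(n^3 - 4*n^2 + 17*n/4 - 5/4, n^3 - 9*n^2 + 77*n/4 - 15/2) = n^2 - 3*n + 5/4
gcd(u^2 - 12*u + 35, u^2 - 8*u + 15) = u - 5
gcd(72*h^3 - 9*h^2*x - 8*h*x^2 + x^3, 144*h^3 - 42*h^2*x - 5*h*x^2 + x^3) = 24*h^2 - 11*h*x + x^2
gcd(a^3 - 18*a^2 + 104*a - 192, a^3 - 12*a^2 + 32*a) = a^2 - 12*a + 32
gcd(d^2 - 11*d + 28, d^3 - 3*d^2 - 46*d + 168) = d - 4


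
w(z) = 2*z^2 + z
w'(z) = 4*z + 1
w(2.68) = 17.04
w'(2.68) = 11.72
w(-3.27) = 18.12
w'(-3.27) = -12.08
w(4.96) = 54.16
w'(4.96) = 20.84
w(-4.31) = 32.84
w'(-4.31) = -16.24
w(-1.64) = 3.74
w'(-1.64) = -5.56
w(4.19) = 39.30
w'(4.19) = 17.76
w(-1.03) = 1.09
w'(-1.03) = -3.12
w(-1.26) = 1.92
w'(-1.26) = -4.04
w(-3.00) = 15.00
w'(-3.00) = -11.00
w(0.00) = 0.00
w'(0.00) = 1.00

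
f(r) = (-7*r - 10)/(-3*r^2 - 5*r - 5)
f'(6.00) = -0.06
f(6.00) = 0.36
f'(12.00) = -0.02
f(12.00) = 0.19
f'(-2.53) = 0.02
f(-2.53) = -0.67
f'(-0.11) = -0.43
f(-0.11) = 2.06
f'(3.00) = -0.17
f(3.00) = 0.66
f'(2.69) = -0.20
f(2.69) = 0.72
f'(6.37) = -0.05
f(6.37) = 0.34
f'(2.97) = -0.18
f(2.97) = 0.66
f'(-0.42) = 0.55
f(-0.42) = 2.06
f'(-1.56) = 1.36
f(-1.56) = -0.20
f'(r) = (-7*r - 10)*(6*r + 5)/(-3*r^2 - 5*r - 5)^2 - 7/(-3*r^2 - 5*r - 5) = (21*r^2 + 35*r - (6*r + 5)*(7*r + 10) + 35)/(3*r^2 + 5*r + 5)^2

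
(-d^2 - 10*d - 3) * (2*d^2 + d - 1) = -2*d^4 - 21*d^3 - 15*d^2 + 7*d + 3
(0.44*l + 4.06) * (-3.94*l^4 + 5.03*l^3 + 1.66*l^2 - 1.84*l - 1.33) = -1.7336*l^5 - 13.7832*l^4 + 21.1522*l^3 + 5.93*l^2 - 8.0556*l - 5.3998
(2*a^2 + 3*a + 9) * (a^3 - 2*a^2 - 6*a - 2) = 2*a^5 - a^4 - 9*a^3 - 40*a^2 - 60*a - 18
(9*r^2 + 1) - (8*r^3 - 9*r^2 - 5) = -8*r^3 + 18*r^2 + 6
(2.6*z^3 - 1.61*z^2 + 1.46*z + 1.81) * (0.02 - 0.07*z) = -0.182*z^4 + 0.1647*z^3 - 0.1344*z^2 - 0.0975*z + 0.0362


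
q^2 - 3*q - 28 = (q - 7)*(q + 4)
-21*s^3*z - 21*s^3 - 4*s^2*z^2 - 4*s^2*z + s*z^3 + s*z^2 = (-7*s + z)*(3*s + z)*(s*z + s)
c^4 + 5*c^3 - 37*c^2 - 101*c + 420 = (c - 4)*(c - 3)*(c + 5)*(c + 7)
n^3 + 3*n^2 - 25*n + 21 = (n - 3)*(n - 1)*(n + 7)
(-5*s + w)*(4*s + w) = -20*s^2 - s*w + w^2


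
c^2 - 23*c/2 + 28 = (c - 8)*(c - 7/2)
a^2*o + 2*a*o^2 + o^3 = o*(a + o)^2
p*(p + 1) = p^2 + p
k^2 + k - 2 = (k - 1)*(k + 2)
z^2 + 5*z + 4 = (z + 1)*(z + 4)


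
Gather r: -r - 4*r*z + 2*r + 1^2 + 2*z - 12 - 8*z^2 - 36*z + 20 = r*(1 - 4*z) - 8*z^2 - 34*z + 9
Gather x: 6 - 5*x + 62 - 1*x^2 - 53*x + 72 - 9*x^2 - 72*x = -10*x^2 - 130*x + 140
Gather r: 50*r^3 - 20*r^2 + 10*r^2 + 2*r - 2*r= 50*r^3 - 10*r^2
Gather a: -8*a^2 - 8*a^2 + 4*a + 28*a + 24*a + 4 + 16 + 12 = -16*a^2 + 56*a + 32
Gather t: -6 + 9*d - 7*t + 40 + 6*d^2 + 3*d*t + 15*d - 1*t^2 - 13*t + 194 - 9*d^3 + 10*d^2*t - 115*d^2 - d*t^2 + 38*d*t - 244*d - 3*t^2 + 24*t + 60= -9*d^3 - 109*d^2 - 220*d + t^2*(-d - 4) + t*(10*d^2 + 41*d + 4) + 288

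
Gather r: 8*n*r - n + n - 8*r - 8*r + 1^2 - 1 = r*(8*n - 16)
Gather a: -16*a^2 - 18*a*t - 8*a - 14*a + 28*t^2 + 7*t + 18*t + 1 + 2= -16*a^2 + a*(-18*t - 22) + 28*t^2 + 25*t + 3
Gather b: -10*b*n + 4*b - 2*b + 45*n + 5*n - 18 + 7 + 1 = b*(2 - 10*n) + 50*n - 10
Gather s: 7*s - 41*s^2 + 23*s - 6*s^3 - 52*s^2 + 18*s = -6*s^3 - 93*s^2 + 48*s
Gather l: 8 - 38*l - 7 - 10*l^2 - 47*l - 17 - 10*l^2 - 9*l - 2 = -20*l^2 - 94*l - 18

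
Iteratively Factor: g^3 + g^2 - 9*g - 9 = (g - 3)*(g^2 + 4*g + 3) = (g - 3)*(g + 1)*(g + 3)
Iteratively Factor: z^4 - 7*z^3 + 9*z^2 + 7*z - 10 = (z - 2)*(z^3 - 5*z^2 - z + 5) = (z - 5)*(z - 2)*(z^2 - 1) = (z - 5)*(z - 2)*(z - 1)*(z + 1)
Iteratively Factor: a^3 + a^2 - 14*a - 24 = (a + 2)*(a^2 - a - 12) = (a - 4)*(a + 2)*(a + 3)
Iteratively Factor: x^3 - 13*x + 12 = (x - 1)*(x^2 + x - 12) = (x - 1)*(x + 4)*(x - 3)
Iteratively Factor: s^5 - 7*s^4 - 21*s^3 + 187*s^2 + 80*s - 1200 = (s - 5)*(s^4 - 2*s^3 - 31*s^2 + 32*s + 240) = (s - 5)*(s + 4)*(s^3 - 6*s^2 - 7*s + 60) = (s - 5)*(s - 4)*(s + 4)*(s^2 - 2*s - 15) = (s - 5)^2*(s - 4)*(s + 4)*(s + 3)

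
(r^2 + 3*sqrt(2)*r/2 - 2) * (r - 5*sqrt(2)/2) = r^3 - sqrt(2)*r^2 - 19*r/2 + 5*sqrt(2)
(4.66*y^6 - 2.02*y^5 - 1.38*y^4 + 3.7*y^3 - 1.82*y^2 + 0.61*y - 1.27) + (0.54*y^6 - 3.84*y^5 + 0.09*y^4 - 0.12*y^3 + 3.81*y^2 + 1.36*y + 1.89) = 5.2*y^6 - 5.86*y^5 - 1.29*y^4 + 3.58*y^3 + 1.99*y^2 + 1.97*y + 0.62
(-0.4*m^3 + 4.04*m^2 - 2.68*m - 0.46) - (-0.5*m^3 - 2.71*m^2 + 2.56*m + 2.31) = 0.1*m^3 + 6.75*m^2 - 5.24*m - 2.77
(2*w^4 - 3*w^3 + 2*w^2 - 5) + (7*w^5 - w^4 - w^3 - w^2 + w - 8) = 7*w^5 + w^4 - 4*w^3 + w^2 + w - 13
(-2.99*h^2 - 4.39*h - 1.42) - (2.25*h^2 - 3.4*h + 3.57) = -5.24*h^2 - 0.99*h - 4.99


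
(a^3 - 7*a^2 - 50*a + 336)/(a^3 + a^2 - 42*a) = (a - 8)/a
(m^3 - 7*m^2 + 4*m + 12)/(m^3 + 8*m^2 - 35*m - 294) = (m^2 - m - 2)/(m^2 + 14*m + 49)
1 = 1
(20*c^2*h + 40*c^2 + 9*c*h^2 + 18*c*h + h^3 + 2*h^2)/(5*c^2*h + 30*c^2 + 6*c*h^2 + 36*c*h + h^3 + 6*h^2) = (4*c*h + 8*c + h^2 + 2*h)/(c*h + 6*c + h^2 + 6*h)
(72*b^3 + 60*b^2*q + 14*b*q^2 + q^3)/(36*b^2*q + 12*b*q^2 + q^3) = (2*b + q)/q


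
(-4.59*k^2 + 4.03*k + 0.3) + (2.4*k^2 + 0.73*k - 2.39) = -2.19*k^2 + 4.76*k - 2.09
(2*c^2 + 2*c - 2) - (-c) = 2*c^2 + 3*c - 2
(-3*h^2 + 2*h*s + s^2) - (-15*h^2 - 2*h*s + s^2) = 12*h^2 + 4*h*s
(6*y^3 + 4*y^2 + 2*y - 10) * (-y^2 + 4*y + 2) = -6*y^5 + 20*y^4 + 26*y^3 + 26*y^2 - 36*y - 20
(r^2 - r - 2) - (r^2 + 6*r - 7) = 5 - 7*r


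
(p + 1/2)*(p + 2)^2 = p^3 + 9*p^2/2 + 6*p + 2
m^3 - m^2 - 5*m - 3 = (m - 3)*(m + 1)^2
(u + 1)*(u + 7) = u^2 + 8*u + 7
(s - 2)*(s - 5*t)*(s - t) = s^3 - 6*s^2*t - 2*s^2 + 5*s*t^2 + 12*s*t - 10*t^2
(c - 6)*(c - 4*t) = c^2 - 4*c*t - 6*c + 24*t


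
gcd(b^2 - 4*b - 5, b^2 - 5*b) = b - 5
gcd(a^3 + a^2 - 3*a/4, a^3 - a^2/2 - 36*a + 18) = a - 1/2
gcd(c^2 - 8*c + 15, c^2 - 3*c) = c - 3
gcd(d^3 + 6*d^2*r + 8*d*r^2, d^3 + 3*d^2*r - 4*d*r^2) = d^2 + 4*d*r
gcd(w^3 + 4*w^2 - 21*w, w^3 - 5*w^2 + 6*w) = w^2 - 3*w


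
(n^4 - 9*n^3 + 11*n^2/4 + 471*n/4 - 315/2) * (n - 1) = n^5 - 10*n^4 + 47*n^3/4 + 115*n^2 - 1101*n/4 + 315/2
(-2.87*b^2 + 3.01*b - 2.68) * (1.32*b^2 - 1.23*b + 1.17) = -3.7884*b^4 + 7.5033*b^3 - 10.5978*b^2 + 6.8181*b - 3.1356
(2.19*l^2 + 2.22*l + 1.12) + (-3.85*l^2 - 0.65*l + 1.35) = -1.66*l^2 + 1.57*l + 2.47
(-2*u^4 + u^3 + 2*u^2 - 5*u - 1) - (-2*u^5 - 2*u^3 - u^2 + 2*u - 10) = 2*u^5 - 2*u^4 + 3*u^3 + 3*u^2 - 7*u + 9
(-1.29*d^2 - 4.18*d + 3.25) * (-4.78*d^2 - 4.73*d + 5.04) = 6.1662*d^4 + 26.0821*d^3 - 2.2652*d^2 - 36.4397*d + 16.38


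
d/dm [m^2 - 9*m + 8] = 2*m - 9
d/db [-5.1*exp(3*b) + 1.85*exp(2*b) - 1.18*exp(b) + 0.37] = (-15.3*exp(2*b) + 3.7*exp(b) - 1.18)*exp(b)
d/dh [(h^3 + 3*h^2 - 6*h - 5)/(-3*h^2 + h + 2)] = (-3*h^4 + 2*h^3 - 9*h^2 - 18*h - 7)/(9*h^4 - 6*h^3 - 11*h^2 + 4*h + 4)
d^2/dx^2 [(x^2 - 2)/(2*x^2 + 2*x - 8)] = (-x^3 + 6*x^2 - 6*x + 6)/(x^6 + 3*x^5 - 9*x^4 - 23*x^3 + 36*x^2 + 48*x - 64)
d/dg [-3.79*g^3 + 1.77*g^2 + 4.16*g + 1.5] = -11.37*g^2 + 3.54*g + 4.16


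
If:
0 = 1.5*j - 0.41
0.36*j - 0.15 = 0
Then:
No Solution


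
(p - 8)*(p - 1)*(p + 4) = p^3 - 5*p^2 - 28*p + 32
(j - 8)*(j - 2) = j^2 - 10*j + 16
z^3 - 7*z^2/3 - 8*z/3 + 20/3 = (z - 2)^2*(z + 5/3)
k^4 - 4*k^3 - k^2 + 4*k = k*(k - 4)*(k - 1)*(k + 1)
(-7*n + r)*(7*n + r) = -49*n^2 + r^2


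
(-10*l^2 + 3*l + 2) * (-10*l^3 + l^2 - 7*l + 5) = 100*l^5 - 40*l^4 + 53*l^3 - 69*l^2 + l + 10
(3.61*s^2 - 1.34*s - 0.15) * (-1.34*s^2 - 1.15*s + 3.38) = -4.8374*s^4 - 2.3559*s^3 + 13.9438*s^2 - 4.3567*s - 0.507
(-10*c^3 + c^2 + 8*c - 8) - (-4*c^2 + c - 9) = -10*c^3 + 5*c^2 + 7*c + 1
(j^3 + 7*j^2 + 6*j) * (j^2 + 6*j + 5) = j^5 + 13*j^4 + 53*j^3 + 71*j^2 + 30*j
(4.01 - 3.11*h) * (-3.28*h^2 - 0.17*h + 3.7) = 10.2008*h^3 - 12.6241*h^2 - 12.1887*h + 14.837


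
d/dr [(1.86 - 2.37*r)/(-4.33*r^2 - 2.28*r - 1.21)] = (-10.2621*r^2 + 16.1076*r + 7.1085)/(18.7489*r^4 + 19.7448*r^3 + 15.677*r^2 + 5.5176*r + 1.4641)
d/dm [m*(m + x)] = 2*m + x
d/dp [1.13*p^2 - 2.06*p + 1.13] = 2.26*p - 2.06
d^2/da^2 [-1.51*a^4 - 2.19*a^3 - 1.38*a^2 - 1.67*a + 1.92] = -18.12*a^2 - 13.14*a - 2.76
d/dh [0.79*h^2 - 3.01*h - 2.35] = 1.58*h - 3.01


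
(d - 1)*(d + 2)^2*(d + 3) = d^4 + 6*d^3 + 9*d^2 - 4*d - 12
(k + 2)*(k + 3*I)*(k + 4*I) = k^3 + 2*k^2 + 7*I*k^2 - 12*k + 14*I*k - 24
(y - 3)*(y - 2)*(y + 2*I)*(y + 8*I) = y^4 - 5*y^3 + 10*I*y^3 - 10*y^2 - 50*I*y^2 + 80*y + 60*I*y - 96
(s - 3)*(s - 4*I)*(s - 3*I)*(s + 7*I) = s^4 - 3*s^3 + 37*s^2 - 111*s - 84*I*s + 252*I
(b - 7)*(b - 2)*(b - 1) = b^3 - 10*b^2 + 23*b - 14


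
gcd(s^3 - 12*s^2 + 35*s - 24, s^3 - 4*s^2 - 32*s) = s - 8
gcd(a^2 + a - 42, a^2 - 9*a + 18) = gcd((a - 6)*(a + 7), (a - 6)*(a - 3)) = a - 6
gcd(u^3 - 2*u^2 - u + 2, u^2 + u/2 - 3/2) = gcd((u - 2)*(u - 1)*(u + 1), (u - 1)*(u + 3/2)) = u - 1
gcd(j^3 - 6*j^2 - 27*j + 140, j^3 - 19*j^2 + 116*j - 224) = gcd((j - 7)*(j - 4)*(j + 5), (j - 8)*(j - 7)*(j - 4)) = j^2 - 11*j + 28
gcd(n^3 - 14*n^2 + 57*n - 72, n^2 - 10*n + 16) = n - 8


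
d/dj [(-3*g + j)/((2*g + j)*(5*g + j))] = ((2*g + j)*(3*g - j) + (2*g + j)*(5*g + j) + (3*g - j)*(5*g + j))/((2*g + j)^2*(5*g + j)^2)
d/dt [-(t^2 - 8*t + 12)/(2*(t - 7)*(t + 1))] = (-t^2 + 19*t - 64)/(t^4 - 12*t^3 + 22*t^2 + 84*t + 49)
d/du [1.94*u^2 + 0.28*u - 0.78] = 3.88*u + 0.28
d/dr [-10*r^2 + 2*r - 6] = 2 - 20*r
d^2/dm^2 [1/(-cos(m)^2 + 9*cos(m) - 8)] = (4*sin(m)^4 - 51*sin(m)^2 + 423*cos(m)/4 - 27*cos(3*m)/4 - 99)/((cos(m) - 8)^3*(cos(m) - 1)^3)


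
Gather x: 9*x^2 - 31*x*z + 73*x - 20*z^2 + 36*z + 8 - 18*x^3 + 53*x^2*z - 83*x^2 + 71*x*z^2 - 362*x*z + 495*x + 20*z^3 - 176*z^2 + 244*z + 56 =-18*x^3 + x^2*(53*z - 74) + x*(71*z^2 - 393*z + 568) + 20*z^3 - 196*z^2 + 280*z + 64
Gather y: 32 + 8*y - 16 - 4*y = 4*y + 16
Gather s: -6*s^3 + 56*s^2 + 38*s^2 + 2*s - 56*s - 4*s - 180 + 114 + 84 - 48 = -6*s^3 + 94*s^2 - 58*s - 30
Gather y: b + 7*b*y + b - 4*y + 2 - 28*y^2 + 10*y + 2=2*b - 28*y^2 + y*(7*b + 6) + 4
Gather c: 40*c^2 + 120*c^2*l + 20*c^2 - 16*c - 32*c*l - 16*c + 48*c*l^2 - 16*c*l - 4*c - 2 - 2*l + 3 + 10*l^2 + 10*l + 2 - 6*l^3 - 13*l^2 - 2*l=c^2*(120*l + 60) + c*(48*l^2 - 48*l - 36) - 6*l^3 - 3*l^2 + 6*l + 3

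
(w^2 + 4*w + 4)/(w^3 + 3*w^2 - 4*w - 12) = (w + 2)/(w^2 + w - 6)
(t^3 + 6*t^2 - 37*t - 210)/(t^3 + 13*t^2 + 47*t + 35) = (t - 6)/(t + 1)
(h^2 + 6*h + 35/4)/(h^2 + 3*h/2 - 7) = (h + 5/2)/(h - 2)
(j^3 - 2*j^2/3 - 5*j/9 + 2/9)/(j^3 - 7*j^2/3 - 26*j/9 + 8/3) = (9*j^3 - 6*j^2 - 5*j + 2)/(9*j^3 - 21*j^2 - 26*j + 24)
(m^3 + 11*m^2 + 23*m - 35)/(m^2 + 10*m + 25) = (m^2 + 6*m - 7)/(m + 5)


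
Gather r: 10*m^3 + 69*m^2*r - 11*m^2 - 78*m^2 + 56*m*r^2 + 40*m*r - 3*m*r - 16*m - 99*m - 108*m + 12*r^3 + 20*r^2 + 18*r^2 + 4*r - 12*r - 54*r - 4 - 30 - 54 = 10*m^3 - 89*m^2 - 223*m + 12*r^3 + r^2*(56*m + 38) + r*(69*m^2 + 37*m - 62) - 88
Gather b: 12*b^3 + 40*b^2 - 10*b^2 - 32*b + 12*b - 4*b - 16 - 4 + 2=12*b^3 + 30*b^2 - 24*b - 18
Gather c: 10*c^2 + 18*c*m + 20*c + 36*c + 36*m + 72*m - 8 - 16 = 10*c^2 + c*(18*m + 56) + 108*m - 24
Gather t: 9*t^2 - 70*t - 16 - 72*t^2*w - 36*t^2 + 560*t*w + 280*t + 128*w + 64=t^2*(-72*w - 27) + t*(560*w + 210) + 128*w + 48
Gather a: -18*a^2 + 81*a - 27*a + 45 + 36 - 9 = -18*a^2 + 54*a + 72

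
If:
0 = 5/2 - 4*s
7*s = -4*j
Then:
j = -35/32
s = 5/8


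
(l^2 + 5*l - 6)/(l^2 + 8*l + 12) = (l - 1)/(l + 2)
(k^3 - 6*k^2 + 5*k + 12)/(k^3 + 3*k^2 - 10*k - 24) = (k^2 - 3*k - 4)/(k^2 + 6*k + 8)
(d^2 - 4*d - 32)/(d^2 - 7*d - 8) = (d + 4)/(d + 1)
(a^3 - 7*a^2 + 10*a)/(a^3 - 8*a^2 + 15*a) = (a - 2)/(a - 3)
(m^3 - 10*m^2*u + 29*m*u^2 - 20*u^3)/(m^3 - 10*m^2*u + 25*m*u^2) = (-m^2 + 5*m*u - 4*u^2)/(m*(-m + 5*u))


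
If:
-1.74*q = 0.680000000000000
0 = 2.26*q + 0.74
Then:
No Solution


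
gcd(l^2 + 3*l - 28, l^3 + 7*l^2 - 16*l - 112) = l^2 + 3*l - 28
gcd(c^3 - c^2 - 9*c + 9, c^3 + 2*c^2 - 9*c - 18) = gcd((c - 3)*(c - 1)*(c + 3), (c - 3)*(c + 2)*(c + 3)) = c^2 - 9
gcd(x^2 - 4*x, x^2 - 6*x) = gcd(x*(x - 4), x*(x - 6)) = x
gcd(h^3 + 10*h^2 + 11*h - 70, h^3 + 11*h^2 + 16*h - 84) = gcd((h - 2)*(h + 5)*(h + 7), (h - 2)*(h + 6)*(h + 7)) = h^2 + 5*h - 14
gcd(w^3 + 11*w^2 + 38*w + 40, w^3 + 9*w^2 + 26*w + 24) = w^2 + 6*w + 8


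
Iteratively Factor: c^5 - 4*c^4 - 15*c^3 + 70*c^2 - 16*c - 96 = (c - 4)*(c^4 - 15*c^2 + 10*c + 24) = (c - 4)*(c - 2)*(c^3 + 2*c^2 - 11*c - 12) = (c - 4)*(c - 2)*(c + 4)*(c^2 - 2*c - 3) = (c - 4)*(c - 3)*(c - 2)*(c + 4)*(c + 1)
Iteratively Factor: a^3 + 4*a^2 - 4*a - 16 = (a - 2)*(a^2 + 6*a + 8) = (a - 2)*(a + 2)*(a + 4)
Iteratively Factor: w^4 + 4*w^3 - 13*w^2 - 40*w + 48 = (w + 4)*(w^3 - 13*w + 12) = (w - 1)*(w + 4)*(w^2 + w - 12) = (w - 3)*(w - 1)*(w + 4)*(w + 4)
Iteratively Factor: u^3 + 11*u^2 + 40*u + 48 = (u + 4)*(u^2 + 7*u + 12) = (u + 4)^2*(u + 3)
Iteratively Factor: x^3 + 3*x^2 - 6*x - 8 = (x + 1)*(x^2 + 2*x - 8) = (x + 1)*(x + 4)*(x - 2)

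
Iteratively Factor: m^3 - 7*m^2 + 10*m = (m)*(m^2 - 7*m + 10) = m*(m - 2)*(m - 5)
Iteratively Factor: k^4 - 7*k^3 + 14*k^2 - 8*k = (k - 4)*(k^3 - 3*k^2 + 2*k) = k*(k - 4)*(k^2 - 3*k + 2) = k*(k - 4)*(k - 2)*(k - 1)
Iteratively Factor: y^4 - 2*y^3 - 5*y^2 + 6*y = (y)*(y^3 - 2*y^2 - 5*y + 6) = y*(y - 1)*(y^2 - y - 6) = y*(y - 3)*(y - 1)*(y + 2)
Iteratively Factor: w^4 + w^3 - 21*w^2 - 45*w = (w - 5)*(w^3 + 6*w^2 + 9*w) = (w - 5)*(w + 3)*(w^2 + 3*w) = w*(w - 5)*(w + 3)*(w + 3)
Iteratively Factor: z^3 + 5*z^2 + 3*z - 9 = (z - 1)*(z^2 + 6*z + 9) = (z - 1)*(z + 3)*(z + 3)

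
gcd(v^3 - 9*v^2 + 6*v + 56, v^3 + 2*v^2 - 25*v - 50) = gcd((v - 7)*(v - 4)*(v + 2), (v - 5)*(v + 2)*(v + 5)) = v + 2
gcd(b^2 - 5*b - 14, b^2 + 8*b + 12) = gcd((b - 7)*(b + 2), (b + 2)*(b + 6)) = b + 2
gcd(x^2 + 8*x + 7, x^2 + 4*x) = 1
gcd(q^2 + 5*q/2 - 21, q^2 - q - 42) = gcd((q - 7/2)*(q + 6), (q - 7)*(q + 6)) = q + 6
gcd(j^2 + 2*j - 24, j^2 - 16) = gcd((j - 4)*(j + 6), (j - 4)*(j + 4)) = j - 4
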